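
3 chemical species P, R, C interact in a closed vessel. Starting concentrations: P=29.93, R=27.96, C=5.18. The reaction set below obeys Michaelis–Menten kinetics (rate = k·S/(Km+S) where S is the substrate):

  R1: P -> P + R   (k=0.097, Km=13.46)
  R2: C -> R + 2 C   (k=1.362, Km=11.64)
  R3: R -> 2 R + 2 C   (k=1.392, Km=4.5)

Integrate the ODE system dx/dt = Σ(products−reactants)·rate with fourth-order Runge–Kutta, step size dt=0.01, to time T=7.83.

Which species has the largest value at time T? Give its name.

Dominant species at T: R

RK4 with dt=0.01: 783 steps to T=7.83. Trajectory (selected grid times):
t=0.00: P=29.93 R=27.96 C=5.18
t=0.87: P=29.93 R=29.49 C=7.69
t=1.74: P=29.93 R=31.11 C=10.32
t=2.61: P=29.93 R=32.83 C=13.03
t=3.48: P=29.93 R=34.61 C=15.83
t=4.35: P=29.93 R=36.45 C=18.68
t=5.22: P=29.93 R=38.34 C=21.60
t=6.09: P=29.93 R=40.27 C=24.56
t=6.96: P=29.93 R=42.24 C=27.56
t=7.83: P=29.93 R=44.24 C=30.60
At T=7.83: P=29.93 R=44.24 C=30.60; the largest is R.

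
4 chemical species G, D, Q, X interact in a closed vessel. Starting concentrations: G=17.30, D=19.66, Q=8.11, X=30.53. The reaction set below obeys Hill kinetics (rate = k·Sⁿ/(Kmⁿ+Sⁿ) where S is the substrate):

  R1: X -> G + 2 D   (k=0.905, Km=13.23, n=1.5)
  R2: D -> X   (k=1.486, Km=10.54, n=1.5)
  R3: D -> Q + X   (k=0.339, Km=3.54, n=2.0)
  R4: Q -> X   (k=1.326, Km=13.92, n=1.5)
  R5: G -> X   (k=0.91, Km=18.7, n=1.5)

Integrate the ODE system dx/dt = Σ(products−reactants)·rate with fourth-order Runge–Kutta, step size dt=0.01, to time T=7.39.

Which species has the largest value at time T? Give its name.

RK4 with dt=0.01: 739 steps to T=7.39. Trajectory (selected grid times):
t=0.00: G=17.30 D=19.66 Q=8.11 X=30.53
t=0.82: G=17.53 D=19.68 Q=8.05 X=31.78
t=1.64: G=17.76 D=19.71 Q=7.98 X=33.02
t=2.46: G=17.99 D=19.76 Q=7.93 X=34.26
t=3.28: G=18.23 D=19.81 Q=7.87 X=35.50
t=4.11: G=18.47 D=19.88 Q=7.82 X=36.74
t=4.93: G=18.72 D=19.96 Q=7.76 X=37.97
t=5.75: G=18.96 D=20.04 Q=7.71 X=39.20
t=6.57: G=19.20 D=20.13 Q=7.67 X=40.42
t=7.39: G=19.45 D=20.23 Q=7.62 X=41.65
At T=7.39: G=19.45 D=20.23 Q=7.62 X=41.65; the largest is X.

Dominant species at T: X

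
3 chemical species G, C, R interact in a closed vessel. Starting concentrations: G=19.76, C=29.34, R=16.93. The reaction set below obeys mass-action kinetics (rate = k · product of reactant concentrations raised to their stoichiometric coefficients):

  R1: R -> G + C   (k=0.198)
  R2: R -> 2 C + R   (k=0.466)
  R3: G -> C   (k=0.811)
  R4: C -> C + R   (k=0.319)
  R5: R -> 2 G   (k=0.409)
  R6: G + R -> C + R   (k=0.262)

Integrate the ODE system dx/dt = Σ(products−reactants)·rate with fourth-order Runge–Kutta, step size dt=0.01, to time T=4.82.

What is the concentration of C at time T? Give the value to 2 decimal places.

C at T = 813.05

RK4 with dt=0.01: 482 steps to T=4.82. Trajectory (selected grid times):
t=0.00: G=19.76 C=29.34 R=16.93
t=0.54: G=4.16 C=65.71 R=19.75
t=1.07: G=3.46 C=92.07 R=25.77
t=1.61: G=3.54 C=126.70 R=34.65
t=2.14: G=3.63 C=172.54 R=46.76
t=2.68: G=3.69 C=235.97 R=63.70
t=3.21: G=3.74 C=320.64 R=86.43
t=3.75: G=3.78 C=438.11 R=118.02
t=4.28: G=3.80 C=595.12 R=160.27
t=4.82: G=3.82 C=813.05 R=218.93
Read off C at T=4.82: 813.05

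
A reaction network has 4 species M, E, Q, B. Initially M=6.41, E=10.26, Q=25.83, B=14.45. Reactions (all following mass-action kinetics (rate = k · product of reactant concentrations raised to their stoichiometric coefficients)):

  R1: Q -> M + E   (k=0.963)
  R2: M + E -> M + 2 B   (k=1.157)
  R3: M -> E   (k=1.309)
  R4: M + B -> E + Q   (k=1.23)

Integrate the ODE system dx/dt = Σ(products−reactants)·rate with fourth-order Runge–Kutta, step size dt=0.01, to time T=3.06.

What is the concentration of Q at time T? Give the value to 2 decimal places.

RK4 with dt=0.01: 306 steps to T=3.06. Trajectory (selected grid times):
t=0.00: M=6.41 E=10.26 Q=25.83 B=14.45
t=0.34: M=1.01 E=23.49 Q=30.38 B=23.48
t=0.68: M=0.72 E=34.13 Q=30.30 B=32.69
t=1.02: M=0.55 E=44.43 Q=30.18 B=42.22
t=1.36: M=0.45 E=54.61 Q=30.06 B=51.79
t=1.70: M=0.38 E=64.69 Q=29.95 B=61.35
t=2.04: M=0.33 E=74.72 Q=29.85 B=70.87
t=2.38: M=0.29 E=84.69 Q=29.75 B=80.37
t=2.72: M=0.26 E=94.62 Q=29.66 B=89.83
t=3.06: M=0.23 E=104.52 Q=29.58 B=99.26
Read off Q at T=3.06: 29.58

Q at T = 29.58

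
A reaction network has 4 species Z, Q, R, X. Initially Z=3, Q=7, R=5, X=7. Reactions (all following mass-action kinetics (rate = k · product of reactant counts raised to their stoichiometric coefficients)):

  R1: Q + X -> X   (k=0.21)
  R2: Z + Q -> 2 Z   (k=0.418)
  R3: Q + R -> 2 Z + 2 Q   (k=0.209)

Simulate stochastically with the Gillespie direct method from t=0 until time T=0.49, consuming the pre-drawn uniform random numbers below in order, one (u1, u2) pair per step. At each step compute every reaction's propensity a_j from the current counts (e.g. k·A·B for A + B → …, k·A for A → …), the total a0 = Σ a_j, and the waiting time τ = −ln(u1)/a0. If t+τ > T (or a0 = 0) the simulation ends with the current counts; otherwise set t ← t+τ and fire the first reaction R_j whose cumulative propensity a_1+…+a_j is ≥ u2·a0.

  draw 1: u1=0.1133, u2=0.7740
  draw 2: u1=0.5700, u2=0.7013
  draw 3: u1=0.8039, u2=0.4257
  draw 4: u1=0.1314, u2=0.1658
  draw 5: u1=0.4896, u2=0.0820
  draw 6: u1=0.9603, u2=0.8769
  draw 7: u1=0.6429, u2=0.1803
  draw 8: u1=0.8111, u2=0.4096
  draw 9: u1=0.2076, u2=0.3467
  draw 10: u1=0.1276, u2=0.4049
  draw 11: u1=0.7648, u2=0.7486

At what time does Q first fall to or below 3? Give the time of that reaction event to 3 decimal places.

Threshold first reached at t = 0.223

t=0.000: Z=3 Q=7 R=5 X=7
Draw 1: a1=10.290, a2=8.778, a3=7.315, a0=26.383; τ=−ln(0.1133)/26.383=0.083 → t=0.083; u2·a0=0.7740·26.383=20.420; a1+a2=19.068 < 20.420 ≤ a1+…+a3=26.383 → R3 fires; Z=5 Q=8 R=4 X=7
Draw 2: a1=11.760, a2=16.720, a3=6.688, a0=35.168; τ=−ln(0.5700)/35.168=0.016 → t=0.099; u2·a0=0.7013·35.168=24.663; a1=11.760 < 24.663 ≤ a1+a2=28.480 → R2 fires; Z=6 Q=7 R=4 X=7
Draw 3: a1=10.290, a2=17.556, a3=5.852, a0=33.698; τ=−ln(0.8039)/33.698=0.006 → t=0.105; u2·a0=0.4257·33.698=14.345; a1=10.290 < 14.345 ≤ a1+a2=27.846 → R2 fires; Z=7 Q=6 R=4 X=7
Draw 4: a1=8.820, a2=17.556, a3=5.016, a0=31.392; τ=−ln(0.1314)/31.392=0.065 → t=0.170; u2·a0=0.1658·31.392=5.205 ≤ a1=8.820 → R1 fires; Z=7 Q=5 R=4 X=7
Draw 5: a1=7.350, a2=14.630, a3=4.180, a0=26.160; τ=−ln(0.4896)/26.160=0.027 → t=0.197; u2·a0=0.0820·26.160=2.145 ≤ a1=7.350 → R1 fires; Z=7 Q=4 R=4 X=7
Draw 6: a1=5.880, a2=11.704, a3=3.344, a0=20.928; τ=−ln(0.9603)/20.928=0.002 → t=0.199; u2·a0=0.8769·20.928=18.352; a1+a2=17.584 < 18.352 ≤ a1+…+a3=20.928 → R3 fires; Z=9 Q=5 R=3 X=7
Draw 7: a1=7.350, a2=18.810, a3=3.135, a0=29.295; τ=−ln(0.6429)/29.295=0.015 → t=0.214; u2·a0=0.1803·29.295=5.282 ≤ a1=7.350 → R1 fires; Z=9 Q=4 R=3 X=7
Draw 8: a1=5.880, a2=15.048, a3=2.508, a0=23.436; τ=−ln(0.8111)/23.436=0.009 → t=0.223; u2·a0=0.4096·23.436=9.599; a1=5.880 < 9.599 ≤ a1+a2=20.928 → R2 fires; Z=10 Q=3 R=3 X=7
Draw 9: a1=4.410, a2=12.540, a3=1.881, a0=18.831; τ=−ln(0.2076)/18.831=0.083 → t=0.306; u2·a0=0.3467·18.831=6.529; a1=4.410 < 6.529 ≤ a1+a2=16.950 → R2 fires; Z=11 Q=2 R=3 X=7
Draw 10: a1=2.940, a2=9.196, a3=1.254, a0=13.390; τ=−ln(0.1276)/13.390=0.154 → t=0.460; u2·a0=0.4049·13.390=5.422; a1=2.940 < 5.422 ≤ a1+a2=12.136 → R2 fires; Z=12 Q=1 R=3 X=7
Draw 11: a1=1.470, a2=5.016, a3=0.627, a0=7.113; τ=−ln(0.7648)/7.113=0.038 → t=0.498 > T=0.49: stop.
Q first becomes ≤ 3 when it reaches 3 at the event at t=0.223.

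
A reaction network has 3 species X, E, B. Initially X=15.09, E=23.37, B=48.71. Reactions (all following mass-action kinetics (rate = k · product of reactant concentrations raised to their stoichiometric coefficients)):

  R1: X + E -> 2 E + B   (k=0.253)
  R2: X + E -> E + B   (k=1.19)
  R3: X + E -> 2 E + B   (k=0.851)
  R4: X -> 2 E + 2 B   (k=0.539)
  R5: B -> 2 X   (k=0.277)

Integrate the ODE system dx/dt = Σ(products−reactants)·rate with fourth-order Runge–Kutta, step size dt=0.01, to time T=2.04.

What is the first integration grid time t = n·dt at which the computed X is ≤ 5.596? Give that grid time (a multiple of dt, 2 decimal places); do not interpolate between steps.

RK4 with dt=0.01: 204 steps to T=2.04. Trajectory (selected grid times):
t=0.00: X=15.09 E=23.37 B=48.71
t=0.01: X=8.65 E=26.70 B=55.35
t=0.02: X=4.79 E=28.77 B=59.42
t=0.23: X=0.47 E=34.64 B=67.62
t=0.45: X=0.45 E=38.83 B=71.95
t=0.68: X=0.42 E=43.48 B=76.76
t=0.91: X=0.41 E=48.43 B=81.88
t=1.13: X=0.39 E=53.46 B=87.09
t=1.36: X=0.38 E=59.05 B=92.89
t=1.59: X=0.37 E=65.01 B=99.06
t=1.81: X=0.36 E=71.08 B=105.33
t=2.04: X=0.35 E=77.82 B=112.32
X(0.01)=8.653 > 5.596 but X(0.02)=4.787 ≤ 5.596, so the first grid time is t=0.02.

Threshold first reached at t = 0.02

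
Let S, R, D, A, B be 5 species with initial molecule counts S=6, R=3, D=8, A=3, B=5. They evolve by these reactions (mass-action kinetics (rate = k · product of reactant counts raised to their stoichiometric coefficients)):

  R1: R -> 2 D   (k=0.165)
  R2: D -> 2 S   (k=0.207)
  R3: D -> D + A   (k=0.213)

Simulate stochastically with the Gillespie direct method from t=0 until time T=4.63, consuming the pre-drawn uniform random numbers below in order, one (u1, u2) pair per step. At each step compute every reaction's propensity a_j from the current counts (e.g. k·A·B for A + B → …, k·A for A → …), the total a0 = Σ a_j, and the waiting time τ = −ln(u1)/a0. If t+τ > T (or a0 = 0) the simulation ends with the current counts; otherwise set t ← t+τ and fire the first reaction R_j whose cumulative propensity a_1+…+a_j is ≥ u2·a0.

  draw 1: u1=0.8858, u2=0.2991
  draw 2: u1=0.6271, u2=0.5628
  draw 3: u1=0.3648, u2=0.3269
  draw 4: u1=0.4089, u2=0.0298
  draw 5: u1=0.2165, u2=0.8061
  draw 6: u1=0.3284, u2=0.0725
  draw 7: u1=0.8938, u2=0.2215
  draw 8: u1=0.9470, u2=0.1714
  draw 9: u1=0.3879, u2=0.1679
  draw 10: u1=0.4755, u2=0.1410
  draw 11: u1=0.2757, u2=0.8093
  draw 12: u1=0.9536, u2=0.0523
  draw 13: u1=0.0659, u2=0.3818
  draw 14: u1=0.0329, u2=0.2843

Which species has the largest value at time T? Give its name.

t=0.000: S=6 R=3 D=8 A=3 B=5
Draw 1: a1=0.495, a2=1.656, a3=1.704, a0=3.855; τ=−ln(0.8858)/3.855=0.031 → t=0.031; u2·a0=0.2991·3.855=1.153; a1=0.495 < 1.153 ≤ a1+a2=2.151 → R2 fires; S=8 R=3 D=7 A=3 B=5
Draw 2: a1=0.495, a2=1.449, a3=1.491, a0=3.435; τ=−ln(0.6271)/3.435=0.136 → t=0.167; u2·a0=0.5628·3.435=1.933; a1=0.495 < 1.933 ≤ a1+a2=1.944 → R2 fires; S=10 R=3 D=6 A=3 B=5
Draw 3: a1=0.495, a2=1.242, a3=1.278, a0=3.015; τ=−ln(0.3648)/3.015=0.334 → t=0.502; u2·a0=0.3269·3.015=0.986; a1=0.495 < 0.986 ≤ a1+a2=1.737 → R2 fires; S=12 R=3 D=5 A=3 B=5
Draw 4: a1=0.495, a2=1.035, a3=1.065, a0=2.595; τ=−ln(0.4089)/2.595=0.345 → t=0.846; u2·a0=0.0298·2.595=0.077 ≤ a1=0.495 → R1 fires; S=12 R=2 D=7 A=3 B=5
Draw 5: a1=0.330, a2=1.449, a3=1.491, a0=3.270; τ=−ln(0.2165)/3.270=0.468 → t=1.314; u2·a0=0.8061·3.270=2.636; a1+a2=1.779 < 2.636 ≤ a1+…+a3=3.270 → R3 fires; S=12 R=2 D=7 A=4 B=5
Draw 6: a1=0.330, a2=1.449, a3=1.491, a0=3.270; τ=−ln(0.3284)/3.270=0.341 → t=1.655; u2·a0=0.0725·3.270=0.237 ≤ a1=0.330 → R1 fires; S=12 R=1 D=9 A=4 B=5
Draw 7: a1=0.165, a2=1.863, a3=1.917, a0=3.945; τ=−ln(0.8938)/3.945=0.028 → t=1.683; u2·a0=0.2215·3.945=0.874; a1=0.165 < 0.874 ≤ a1+a2=2.028 → R2 fires; S=14 R=1 D=8 A=4 B=5
Draw 8: a1=0.165, a2=1.656, a3=1.704, a0=3.525; τ=−ln(0.9470)/3.525=0.015 → t=1.699; u2·a0=0.1714·3.525=0.604; a1=0.165 < 0.604 ≤ a1+a2=1.821 → R2 fires; S=16 R=1 D=7 A=4 B=5
Draw 9: a1=0.165, a2=1.449, a3=1.491, a0=3.105; τ=−ln(0.3879)/3.105=0.305 → t=2.004; u2·a0=0.1679·3.105=0.521; a1=0.165 < 0.521 ≤ a1+a2=1.614 → R2 fires; S=18 R=1 D=6 A=4 B=5
Draw 10: a1=0.165, a2=1.242, a3=1.278, a0=2.685; τ=−ln(0.4755)/2.685=0.277 → t=2.281; u2·a0=0.1410·2.685=0.379; a1=0.165 < 0.379 ≤ a1+a2=1.407 → R2 fires; S=20 R=1 D=5 A=4 B=5
Draw 11: a1=0.165, a2=1.035, a3=1.065, a0=2.265; τ=−ln(0.2757)/2.265=0.569 → t=2.849; u2·a0=0.8093·2.265=1.833; a1+a2=1.200 < 1.833 ≤ a1+…+a3=2.265 → R3 fires; S=20 R=1 D=5 A=5 B=5
Draw 12: a1=0.165, a2=1.035, a3=1.065, a0=2.265; τ=−ln(0.9536)/2.265=0.021 → t=2.870; u2·a0=0.0523·2.265=0.118 ≤ a1=0.165 → R1 fires; S=20 R=0 D=7 A=5 B=5
Draw 13: a1=0.000, a2=1.449, a3=1.491, a0=2.940; τ=−ln(0.0659)/2.940=0.925 → t=3.795; u2·a0=0.3818·2.940=1.122; a1=0.000 < 1.122 ≤ a1+a2=1.449 → R2 fires; S=22 R=0 D=6 A=5 B=5
Draw 14: a1=0.000, a2=1.242, a3=1.278, a0=2.520; τ=−ln(0.0329)/2.520=1.355 → t=5.150 > T=4.63: stop.
At T=4.63: S=22 R=0 D=6 A=5 B=5; the largest is S.

Dominant species at T: S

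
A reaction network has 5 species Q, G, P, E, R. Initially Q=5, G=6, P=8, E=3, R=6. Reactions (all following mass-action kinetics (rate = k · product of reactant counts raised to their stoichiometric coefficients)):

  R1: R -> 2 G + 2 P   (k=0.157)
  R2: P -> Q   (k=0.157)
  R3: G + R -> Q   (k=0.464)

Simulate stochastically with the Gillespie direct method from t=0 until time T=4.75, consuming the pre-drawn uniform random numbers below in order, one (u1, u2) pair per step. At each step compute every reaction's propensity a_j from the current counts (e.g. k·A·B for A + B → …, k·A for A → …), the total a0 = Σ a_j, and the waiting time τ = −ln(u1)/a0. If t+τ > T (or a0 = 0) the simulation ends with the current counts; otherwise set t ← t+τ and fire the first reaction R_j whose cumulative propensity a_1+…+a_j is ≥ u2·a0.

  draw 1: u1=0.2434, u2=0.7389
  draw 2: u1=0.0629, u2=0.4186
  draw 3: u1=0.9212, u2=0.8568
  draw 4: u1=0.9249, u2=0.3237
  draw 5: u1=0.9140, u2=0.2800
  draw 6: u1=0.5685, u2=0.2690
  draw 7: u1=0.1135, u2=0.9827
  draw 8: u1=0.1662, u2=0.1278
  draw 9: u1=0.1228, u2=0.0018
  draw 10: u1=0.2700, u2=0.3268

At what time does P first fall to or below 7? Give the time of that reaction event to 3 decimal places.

t=0.000: Q=5 G=6 P=8 E=3 R=6
Draw 1: a1=0.942, a2=1.256, a3=16.704, a0=18.902; τ=−ln(0.2434)/18.902=0.075 → t=0.075; u2·a0=0.7389·18.902=13.967; a1+a2=2.198 < 13.967 ≤ a1+…+a3=18.902 → R3 fires; Q=6 G=5 P=8 E=3 R=5
Draw 2: a1=0.785, a2=1.256, a3=11.600, a0=13.641; τ=−ln(0.0629)/13.641=0.203 → t=0.278; u2·a0=0.4186·13.641=5.710; a1+a2=2.041 < 5.710 ≤ a1+…+a3=13.641 → R3 fires; Q=7 G=4 P=8 E=3 R=4
Draw 3: a1=0.628, a2=1.256, a3=7.424, a0=9.308; τ=−ln(0.9212)/9.308=0.009 → t=0.286; u2·a0=0.8568·9.308=7.975; a1+a2=1.884 < 7.975 ≤ a1+…+a3=9.308 → R3 fires; Q=8 G=3 P=8 E=3 R=3
Draw 4: a1=0.471, a2=1.256, a3=4.176, a0=5.903; τ=−ln(0.9249)/5.903=0.013 → t=0.300; u2·a0=0.3237·5.903=1.911; a1+a2=1.727 < 1.911 ≤ a1+…+a3=5.903 → R3 fires; Q=9 G=2 P=8 E=3 R=2
Draw 5: a1=0.314, a2=1.256, a3=1.856, a0=3.426; τ=−ln(0.9140)/3.426=0.026 → t=0.326; u2·a0=0.2800·3.426=0.959; a1=0.314 < 0.959 ≤ a1+a2=1.570 → R2 fires; Q=10 G=2 P=7 E=3 R=2
Draw 6: a1=0.314, a2=1.099, a3=1.856, a0=3.269; τ=−ln(0.5685)/3.269=0.173 → t=0.499; u2·a0=0.2690·3.269=0.879; a1=0.314 < 0.879 ≤ a1+a2=1.413 → R2 fires; Q=11 G=2 P=6 E=3 R=2
Draw 7: a1=0.314, a2=0.942, a3=1.856, a0=3.112; τ=−ln(0.1135)/3.112=0.699 → t=1.198; u2·a0=0.9827·3.112=3.058; a1+a2=1.256 < 3.058 ≤ a1+…+a3=3.112 → R3 fires; Q=12 G=1 P=6 E=3 R=1
Draw 8: a1=0.157, a2=0.942, a3=0.464, a0=1.563; τ=−ln(0.1662)/1.563=1.148 → t=2.346; u2·a0=0.1278·1.563=0.200; a1=0.157 < 0.200 ≤ a1+a2=1.099 → R2 fires; Q=13 G=1 P=5 E=3 R=1
Draw 9: a1=0.157, a2=0.785, a3=0.464, a0=1.406; τ=−ln(0.1228)/1.406=1.492 → t=3.838; u2·a0=0.0018·1.406=0.003 ≤ a1=0.157 → R1 fires; Q=13 G=3 P=7 E=3 R=0
Draw 10: a1=0.000, a2=1.099, a3=0.000, a0=1.099; τ=−ln(0.2700)/1.099=1.191 → t=5.029 > T=4.75: stop.
P first becomes ≤ 7 when it reaches 7 at the event at t=0.326.

Threshold first reached at t = 0.326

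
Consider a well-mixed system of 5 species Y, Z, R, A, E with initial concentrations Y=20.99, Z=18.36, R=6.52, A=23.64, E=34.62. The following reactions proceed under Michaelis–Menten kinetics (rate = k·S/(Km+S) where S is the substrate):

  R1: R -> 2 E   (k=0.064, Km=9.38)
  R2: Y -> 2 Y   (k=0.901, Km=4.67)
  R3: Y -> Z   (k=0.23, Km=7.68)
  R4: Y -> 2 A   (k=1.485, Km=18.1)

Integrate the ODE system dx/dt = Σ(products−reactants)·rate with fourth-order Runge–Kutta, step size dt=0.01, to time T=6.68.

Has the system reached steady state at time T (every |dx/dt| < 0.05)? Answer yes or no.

Steady state at T: no

RK4 with dt=0.01: 668 steps to T=6.68. Trajectory (selected grid times):
t=0.00: Y=20.99 Z=18.36 R=6.52 A=23.64 E=34.62
t=0.74: Y=20.82 Z=18.48 R=6.50 A=24.82 E=34.66
t=1.48: Y=20.65 Z=18.61 R=6.48 A=25.99 E=34.70
t=2.23: Y=20.49 Z=18.73 R=6.46 A=27.18 E=34.74
t=2.97: Y=20.32 Z=18.86 R=6.44 A=28.34 E=34.78
t=3.71: Y=20.16 Z=18.98 R=6.42 A=29.50 E=34.81
t=4.45: Y=20.00 Z=19.10 R=6.40 A=30.66 E=34.85
t=5.20: Y=19.84 Z=19.23 R=6.38 A=31.82 E=34.89
t=5.94: Y=19.68 Z=19.35 R=6.37 A=32.97 E=34.93
t=6.68: Y=19.53 Z=19.47 R=6.35 A=34.11 E=34.97
Rates at T: R1=0.0258, R2=0.7271, R3=0.1651, R4=0.7707
dx/dt at T (Σ net stoichiometry × rate): Y=-0.2087, Z=+0.1651, R=-0.0258, A=+1.5414, E=+0.0517
Largest |dx/dt| is |+1.5414| (A) ≥ 0.05 → not steady.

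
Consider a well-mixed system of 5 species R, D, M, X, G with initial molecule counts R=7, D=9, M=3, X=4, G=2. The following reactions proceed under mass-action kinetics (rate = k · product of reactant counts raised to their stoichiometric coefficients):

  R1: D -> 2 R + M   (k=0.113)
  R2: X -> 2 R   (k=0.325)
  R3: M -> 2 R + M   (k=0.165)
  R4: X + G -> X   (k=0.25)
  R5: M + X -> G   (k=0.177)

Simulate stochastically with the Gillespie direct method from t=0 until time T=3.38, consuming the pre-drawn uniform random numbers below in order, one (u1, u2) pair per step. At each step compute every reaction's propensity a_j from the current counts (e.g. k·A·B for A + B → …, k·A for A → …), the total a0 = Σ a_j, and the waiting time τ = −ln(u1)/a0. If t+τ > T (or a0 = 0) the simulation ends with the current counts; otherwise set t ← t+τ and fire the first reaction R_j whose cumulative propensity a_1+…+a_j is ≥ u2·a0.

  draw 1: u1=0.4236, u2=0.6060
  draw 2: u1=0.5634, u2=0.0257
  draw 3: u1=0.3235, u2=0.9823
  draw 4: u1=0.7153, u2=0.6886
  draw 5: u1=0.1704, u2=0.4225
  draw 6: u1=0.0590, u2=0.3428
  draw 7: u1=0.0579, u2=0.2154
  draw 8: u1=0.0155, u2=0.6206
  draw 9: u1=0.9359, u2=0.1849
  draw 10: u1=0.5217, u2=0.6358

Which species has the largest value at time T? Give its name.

t=0.000: R=7 D=9 M=3 X=4 G=2
Draw 1: a1=1.017, a2=1.300, a3=0.495, a4=2.000, a5=2.124, a0=6.936; τ=−ln(0.4236)/6.936=0.124 → t=0.124; u2·a0=0.6060·6.936=4.203; a1+…+a3=2.812 < 4.203 ≤ a1+…+a4=4.812 → R4 fires; R=7 D=9 M=3 X=4 G=1
Draw 2: a1=1.017, a2=1.300, a3=0.495, a4=1.000, a5=2.124, a0=5.936; τ=−ln(0.5634)/5.936=0.097 → t=0.221; u2·a0=0.0257·5.936=0.153 ≤ a1=1.017 → R1 fires; R=9 D=8 M=4 X=4 G=1
Draw 3: a1=0.904, a2=1.300, a3=0.660, a4=1.000, a5=2.832, a0=6.696; τ=−ln(0.3235)/6.696=0.169 → t=0.389; u2·a0=0.9823·6.696=6.577; a1+…+a4=3.864 < 6.577 ≤ a1+…+a5=6.696 → R5 fires; R=9 D=8 M=3 X=3 G=2
Draw 4: a1=0.904, a2=0.975, a3=0.495, a4=1.500, a5=1.593, a0=5.467; τ=−ln(0.7153)/5.467=0.061 → t=0.450; u2·a0=0.6886·5.467=3.765; a1+…+a3=2.374 < 3.765 ≤ a1+…+a4=3.874 → R4 fires; R=9 D=8 M=3 X=3 G=1
Draw 5: a1=0.904, a2=0.975, a3=0.495, a4=0.750, a5=1.593, a0=4.717; τ=−ln(0.1704)/4.717=0.375 → t=0.825; u2·a0=0.4225·4.717=1.993; a1+a2=1.879 < 1.993 ≤ a1+…+a3=2.374 → R3 fires; R=11 D=8 M=3 X=3 G=1
Draw 6: a1=0.904, a2=0.975, a3=0.495, a4=0.750, a5=1.593, a0=4.717; τ=−ln(0.0590)/4.717=0.600 → t=1.425; u2·a0=0.3428·4.717=1.617; a1=0.904 < 1.617 ≤ a1+a2=1.879 → R2 fires; R=13 D=8 M=3 X=2 G=1
Draw 7: a1=0.904, a2=0.650, a3=0.495, a4=0.500, a5=1.062, a0=3.611; τ=−ln(0.0579)/3.611=0.789 → t=2.214; u2·a0=0.2154·3.611=0.778 ≤ a1=0.904 → R1 fires; R=15 D=7 M=4 X=2 G=1
Draw 8: a1=0.791, a2=0.650, a3=0.660, a4=0.500, a5=1.416, a0=4.017; τ=−ln(0.0155)/4.017=1.037 → t=3.252; u2·a0=0.6206·4.017=2.493; a1+…+a3=2.101 < 2.493 ≤ a1+…+a4=2.601 → R4 fires; R=15 D=7 M=4 X=2 G=0
Draw 9: a1=0.791, a2=0.650, a3=0.660, a4=0.000, a5=1.416, a0=3.517; τ=−ln(0.9359)/3.517=0.019 → t=3.271; u2·a0=0.1849·3.517=0.650 ≤ a1=0.791 → R1 fires; R=17 D=6 M=5 X=2 G=0
Draw 10: a1=0.678, a2=0.650, a3=0.825, a4=0.000, a5=1.770, a0=3.923; τ=−ln(0.5217)/3.923=0.166 → t=3.436 > T=3.38: stop.
At T=3.38: R=17 D=6 M=5 X=2 G=0; the largest is R.

Dominant species at T: R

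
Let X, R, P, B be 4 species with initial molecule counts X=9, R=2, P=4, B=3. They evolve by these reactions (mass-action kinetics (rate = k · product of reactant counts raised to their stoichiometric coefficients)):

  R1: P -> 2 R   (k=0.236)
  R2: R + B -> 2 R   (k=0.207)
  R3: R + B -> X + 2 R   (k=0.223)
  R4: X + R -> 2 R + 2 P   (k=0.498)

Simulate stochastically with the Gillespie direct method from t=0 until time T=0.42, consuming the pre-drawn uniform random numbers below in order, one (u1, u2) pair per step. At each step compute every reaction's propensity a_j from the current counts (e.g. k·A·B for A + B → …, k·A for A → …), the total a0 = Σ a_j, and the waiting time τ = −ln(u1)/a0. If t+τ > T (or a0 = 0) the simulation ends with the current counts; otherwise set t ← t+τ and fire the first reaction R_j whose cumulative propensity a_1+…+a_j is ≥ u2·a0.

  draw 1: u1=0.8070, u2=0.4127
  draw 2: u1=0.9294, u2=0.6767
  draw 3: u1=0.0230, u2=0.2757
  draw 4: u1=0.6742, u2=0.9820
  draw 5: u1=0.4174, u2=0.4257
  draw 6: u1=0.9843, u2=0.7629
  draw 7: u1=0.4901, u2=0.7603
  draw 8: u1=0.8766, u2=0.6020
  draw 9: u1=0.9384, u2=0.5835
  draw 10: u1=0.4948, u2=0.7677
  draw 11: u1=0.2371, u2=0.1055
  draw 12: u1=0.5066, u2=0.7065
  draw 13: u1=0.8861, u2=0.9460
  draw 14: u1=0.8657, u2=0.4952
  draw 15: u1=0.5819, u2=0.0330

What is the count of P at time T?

t=0.000: X=9 R=2 P=4 B=3
Draw 1: a1=0.944, a2=1.242, a3=1.338, a4=8.964, a0=12.488; τ=−ln(0.8070)/12.488=0.017 → t=0.017; u2·a0=0.4127·12.488=5.154; a1+…+a3=3.524 < 5.154 ≤ a1+…+a4=12.488 → R4 fires; X=8 R=3 P=6 B=3
Draw 2: a1=1.416, a2=1.863, a3=2.007, a4=11.952, a0=17.238; τ=−ln(0.9294)/17.238=0.004 → t=0.021; u2·a0=0.6767·17.238=11.665; a1+…+a3=5.286 < 11.665 ≤ a1+…+a4=17.238 → R4 fires; X=7 R=4 P=8 B=3
Draw 3: a1=1.888, a2=2.484, a3=2.676, a4=13.944, a0=20.992; τ=−ln(0.0230)/20.992=0.180 → t=0.201; u2·a0=0.2757·20.992=5.787; a1+a2=4.372 < 5.787 ≤ a1+…+a3=7.048 → R3 fires; X=8 R=5 P=8 B=2
Draw 4: a1=1.888, a2=2.070, a3=2.230, a4=19.920, a0=26.108; τ=−ln(0.6742)/26.108=0.015 → t=0.216; u2·a0=0.9820·26.108=25.638; a1+…+a3=6.188 < 25.638 ≤ a1+…+a4=26.108 → R4 fires; X=7 R=6 P=10 B=2
Draw 5: a1=2.360, a2=2.484, a3=2.676, a4=20.916, a0=28.436; τ=−ln(0.4174)/28.436=0.031 → t=0.247; u2·a0=0.4257·28.436=12.105; a1+…+a3=7.520 < 12.105 ≤ a1+…+a4=28.436 → R4 fires; X=6 R=7 P=12 B=2
Draw 6: a1=2.832, a2=2.898, a3=3.122, a4=20.916, a0=29.768; τ=−ln(0.9843)/29.768=0.001 → t=0.247; u2·a0=0.7629·29.768=22.710; a1+…+a3=8.852 < 22.710 ≤ a1+…+a4=29.768 → R4 fires; X=5 R=8 P=14 B=2
Draw 7: a1=3.304, a2=3.312, a3=3.568, a4=19.920, a0=30.104; τ=−ln(0.4901)/30.104=0.024 → t=0.271; u2·a0=0.7603·30.104=22.888; a1+…+a3=10.184 < 22.888 ≤ a1+…+a4=30.104 → R4 fires; X=4 R=9 P=16 B=2
Draw 8: a1=3.776, a2=3.726, a3=4.014, a4=17.928, a0=29.444; τ=−ln(0.8766)/29.444=0.004 → t=0.276; u2·a0=0.6020·29.444=17.725; a1+…+a3=11.516 < 17.725 ≤ a1+…+a4=29.444 → R4 fires; X=3 R=10 P=18 B=2
Draw 9: a1=4.248, a2=4.140, a3=4.460, a4=14.940, a0=27.788; τ=−ln(0.9384)/27.788=0.002 → t=0.278; u2·a0=0.5835·27.788=16.214; a1+…+a3=12.848 < 16.214 ≤ a1+…+a4=27.788 → R4 fires; X=2 R=11 P=20 B=2
Draw 10: a1=4.720, a2=4.554, a3=4.906, a4=10.956, a0=25.136; τ=−ln(0.4948)/25.136=0.028 → t=0.306; u2·a0=0.7677·25.136=19.297; a1+…+a3=14.180 < 19.297 ≤ a1+…+a4=25.136 → R4 fires; X=1 R=12 P=22 B=2
Draw 11: a1=5.192, a2=4.968, a3=5.352, a4=5.976, a0=21.488; τ=−ln(0.2371)/21.488=0.067 → t=0.373; u2·a0=0.1055·21.488=2.267 ≤ a1=5.192 → R1 fires; X=1 R=14 P=21 B=2
Draw 12: a1=4.956, a2=5.796, a3=6.244, a4=6.972, a0=23.968; τ=−ln(0.5066)/23.968=0.028 → t=0.401; u2·a0=0.7065·23.968=16.933; a1+a2=10.752 < 16.933 ≤ a1+…+a3=16.996 → R3 fires; X=2 R=15 P=21 B=1
Draw 13: a1=4.956, a2=3.105, a3=3.345, a4=14.940, a0=26.346; τ=−ln(0.8861)/26.346=0.005 → t=0.406; u2·a0=0.9460·26.346=24.923; a1+…+a3=11.406 < 24.923 ≤ a1+…+a4=26.346 → R4 fires; X=1 R=16 P=23 B=1
Draw 14: a1=5.428, a2=3.312, a3=3.568, a4=7.968, a0=20.276; τ=−ln(0.8657)/20.276=0.007 → t=0.413; u2·a0=0.4952·20.276=10.041; a1+a2=8.740 < 10.041 ≤ a1+…+a3=12.308 → R3 fires; X=2 R=17 P=23 B=0
Draw 15: a1=5.428, a2=0.000, a3=0.000, a4=16.932, a0=22.360; τ=−ln(0.5819)/22.360=0.024 → t=0.437 > T=0.42: stop.
Read off P at T=0.42: 23

P at T = 23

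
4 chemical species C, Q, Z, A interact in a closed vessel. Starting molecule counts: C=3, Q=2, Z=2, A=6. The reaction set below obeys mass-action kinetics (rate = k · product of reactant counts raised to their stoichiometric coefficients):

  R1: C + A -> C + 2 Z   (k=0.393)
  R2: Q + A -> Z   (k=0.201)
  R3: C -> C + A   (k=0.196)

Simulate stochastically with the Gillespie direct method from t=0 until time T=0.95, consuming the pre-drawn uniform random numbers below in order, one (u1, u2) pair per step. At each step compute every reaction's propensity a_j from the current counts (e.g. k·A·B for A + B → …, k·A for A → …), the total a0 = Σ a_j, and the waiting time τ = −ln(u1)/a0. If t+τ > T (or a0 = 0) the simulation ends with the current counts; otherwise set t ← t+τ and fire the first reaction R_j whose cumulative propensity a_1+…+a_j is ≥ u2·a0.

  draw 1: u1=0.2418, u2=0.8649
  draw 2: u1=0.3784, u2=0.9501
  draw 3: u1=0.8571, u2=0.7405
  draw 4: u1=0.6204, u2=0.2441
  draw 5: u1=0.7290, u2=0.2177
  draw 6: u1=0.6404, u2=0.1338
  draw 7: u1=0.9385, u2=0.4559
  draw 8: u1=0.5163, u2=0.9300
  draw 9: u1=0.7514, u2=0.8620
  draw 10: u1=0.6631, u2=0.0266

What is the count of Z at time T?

Z at T = 13

t=0.000: C=3 Q=2 Z=2 A=6
Draw 1: a1=7.074, a2=2.412, a3=0.588, a0=10.074; τ=−ln(0.2418)/10.074=0.141 → t=0.141; u2·a0=0.8649·10.074=8.713; a1=7.074 < 8.713 ≤ a1+a2=9.486 → R2 fires; C=3 Q=1 Z=3 A=5
Draw 2: a1=5.895, a2=1.005, a3=0.588, a0=7.488; τ=−ln(0.3784)/7.488=0.130 → t=0.271; u2·a0=0.9501·7.488=7.114; a1+a2=6.900 < 7.114 ≤ a1+…+a3=7.488 → R3 fires; C=3 Q=1 Z=3 A=6
Draw 3: a1=7.074, a2=1.206, a3=0.588, a0=8.868; τ=−ln(0.8571)/8.868=0.017 → t=0.288; u2·a0=0.7405·8.868=6.567 ≤ a1=7.074 → R1 fires; C=3 Q=1 Z=5 A=5
Draw 4: a1=5.895, a2=1.005, a3=0.588, a0=7.488; τ=−ln(0.6204)/7.488=0.064 → t=0.352; u2·a0=0.2441·7.488=1.828 ≤ a1=5.895 → R1 fires; C=3 Q=1 Z=7 A=4
Draw 5: a1=4.716, a2=0.804, a3=0.588, a0=6.108; τ=−ln(0.7290)/6.108=0.052 → t=0.404; u2·a0=0.2177·6.108=1.330 ≤ a1=4.716 → R1 fires; C=3 Q=1 Z=9 A=3
Draw 6: a1=3.537, a2=0.603, a3=0.588, a0=4.728; τ=−ln(0.6404)/4.728=0.094 → t=0.498; u2·a0=0.1338·4.728=0.633 ≤ a1=3.537 → R1 fires; C=3 Q=1 Z=11 A=2
Draw 7: a1=2.358, a2=0.402, a3=0.588, a0=3.348; τ=−ln(0.9385)/3.348=0.019 → t=0.517; u2·a0=0.4559·3.348=1.526 ≤ a1=2.358 → R1 fires; C=3 Q=1 Z=13 A=1
Draw 8: a1=1.179, a2=0.201, a3=0.588, a0=1.968; τ=−ln(0.5163)/1.968=0.336 → t=0.853; u2·a0=0.9300·1.968=1.830; a1+a2=1.380 < 1.830 ≤ a1+…+a3=1.968 → R3 fires; C=3 Q=1 Z=13 A=2
Draw 9: a1=2.358, a2=0.402, a3=0.588, a0=3.348; τ=−ln(0.7514)/3.348=0.085 → t=0.938; u2·a0=0.8620·3.348=2.886; a1+a2=2.760 < 2.886 ≤ a1+…+a3=3.348 → R3 fires; C=3 Q=1 Z=13 A=3
Draw 10: a1=3.537, a2=0.603, a3=0.588, a0=4.728; τ=−ln(0.6631)/4.728=0.087 → t=1.025 > T=0.95: stop.
Read off Z at T=0.95: 13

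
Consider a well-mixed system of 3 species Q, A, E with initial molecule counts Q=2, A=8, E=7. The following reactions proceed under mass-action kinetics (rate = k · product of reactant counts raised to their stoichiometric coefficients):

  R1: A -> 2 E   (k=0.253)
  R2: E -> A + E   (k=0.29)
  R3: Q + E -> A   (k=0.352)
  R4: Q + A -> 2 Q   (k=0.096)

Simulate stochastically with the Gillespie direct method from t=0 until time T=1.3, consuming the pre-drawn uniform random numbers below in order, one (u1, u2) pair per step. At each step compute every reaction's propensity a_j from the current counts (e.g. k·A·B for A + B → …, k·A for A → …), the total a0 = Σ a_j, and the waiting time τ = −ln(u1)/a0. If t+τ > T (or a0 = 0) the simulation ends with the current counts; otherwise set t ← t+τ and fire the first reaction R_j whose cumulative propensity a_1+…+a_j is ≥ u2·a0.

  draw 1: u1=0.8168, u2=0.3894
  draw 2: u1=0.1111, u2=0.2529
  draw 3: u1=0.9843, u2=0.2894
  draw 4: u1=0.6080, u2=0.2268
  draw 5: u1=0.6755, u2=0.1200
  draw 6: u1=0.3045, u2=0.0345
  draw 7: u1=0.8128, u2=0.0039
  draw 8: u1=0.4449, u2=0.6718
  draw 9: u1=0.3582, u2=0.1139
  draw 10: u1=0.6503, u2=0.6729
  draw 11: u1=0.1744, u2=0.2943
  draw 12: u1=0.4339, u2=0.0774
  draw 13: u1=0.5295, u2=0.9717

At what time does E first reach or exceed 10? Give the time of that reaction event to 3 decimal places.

Threshold first reached at t = 0.396

t=0.000: Q=2 A=8 E=7
Draw 1: a1=2.024, a2=2.030, a3=4.928, a4=1.536, a0=10.518; τ=−ln(0.8168)/10.518=0.019 → t=0.019; u2·a0=0.3894·10.518=4.096; a1+a2=4.054 < 4.096 ≤ a1+…+a3=8.982 → R3 fires; Q=1 A=9 E=6
Draw 2: a1=2.277, a2=1.740, a3=2.112, a4=0.864, a0=6.993; τ=−ln(0.1111)/6.993=0.314 → t=0.333; u2·a0=0.2529·6.993=1.769 ≤ a1=2.277 → R1 fires; Q=1 A=8 E=8
Draw 3: a1=2.024, a2=2.320, a3=2.816, a4=0.768, a0=7.928; τ=−ln(0.9843)/7.928=0.002 → t=0.335; u2·a0=0.2894·7.928=2.294; a1=2.024 < 2.294 ≤ a1+a2=4.344 → R2 fires; Q=1 A=9 E=8
Draw 4: a1=2.277, a2=2.320, a3=2.816, a4=0.864, a0=8.277; τ=−ln(0.6080)/8.277=0.060 → t=0.396; u2·a0=0.2268·8.277=1.877 ≤ a1=2.277 → R1 fires; Q=1 A=8 E=10
Draw 5: a1=2.024, a2=2.900, a3=3.520, a4=0.768, a0=9.212; τ=−ln(0.6755)/9.212=0.043 → t=0.438; u2·a0=0.1200·9.212=1.105 ≤ a1=2.024 → R1 fires; Q=1 A=7 E=12
Draw 6: a1=1.771, a2=3.480, a3=4.224, a4=0.672, a0=10.147; τ=−ln(0.3045)/10.147=0.117 → t=0.555; u2·a0=0.0345·10.147=0.350 ≤ a1=1.771 → R1 fires; Q=1 A=6 E=14
Draw 7: a1=1.518, a2=4.060, a3=4.928, a4=0.576, a0=11.082; τ=−ln(0.8128)/11.082=0.019 → t=0.574; u2·a0=0.0039·11.082=0.043 ≤ a1=1.518 → R1 fires; Q=1 A=5 E=16
Draw 8: a1=1.265, a2=4.640, a3=5.632, a4=0.480, a0=12.017; τ=−ln(0.4449)/12.017=0.067 → t=0.641; u2·a0=0.6718·12.017=8.073; a1+a2=5.905 < 8.073 ≤ a1+…+a3=11.537 → R3 fires; Q=0 A=6 E=15
Draw 9: a1=1.518, a2=4.350, a3=0.000, a4=0.000, a0=5.868; τ=−ln(0.3582)/5.868=0.175 → t=0.816; u2·a0=0.1139·5.868=0.668 ≤ a1=1.518 → R1 fires; Q=0 A=5 E=17
Draw 10: a1=1.265, a2=4.930, a3=0.000, a4=0.000, a0=6.195; τ=−ln(0.6503)/6.195=0.069 → t=0.886; u2·a0=0.6729·6.195=4.169; a1=1.265 < 4.169 ≤ a1+a2=6.195 → R2 fires; Q=0 A=6 E=17
Draw 11: a1=1.518, a2=4.930, a3=0.000, a4=0.000, a0=6.448; τ=−ln(0.1744)/6.448=0.271 → t=1.157; u2·a0=0.2943·6.448=1.898; a1=1.518 < 1.898 ≤ a1+a2=6.448 → R2 fires; Q=0 A=7 E=17
Draw 12: a1=1.771, a2=4.930, a3=0.000, a4=0.000, a0=6.701; τ=−ln(0.4339)/6.701=0.125 → t=1.281; u2·a0=0.0774·6.701=0.519 ≤ a1=1.771 → R1 fires; Q=0 A=6 E=19
Draw 13: a1=1.518, a2=5.510, a3=0.000, a4=0.000, a0=7.028; τ=−ln(0.5295)/7.028=0.090 → t=1.372 > T=1.3: stop.
E first becomes ≥ 10 when it reaches 10 at the event at t=0.396.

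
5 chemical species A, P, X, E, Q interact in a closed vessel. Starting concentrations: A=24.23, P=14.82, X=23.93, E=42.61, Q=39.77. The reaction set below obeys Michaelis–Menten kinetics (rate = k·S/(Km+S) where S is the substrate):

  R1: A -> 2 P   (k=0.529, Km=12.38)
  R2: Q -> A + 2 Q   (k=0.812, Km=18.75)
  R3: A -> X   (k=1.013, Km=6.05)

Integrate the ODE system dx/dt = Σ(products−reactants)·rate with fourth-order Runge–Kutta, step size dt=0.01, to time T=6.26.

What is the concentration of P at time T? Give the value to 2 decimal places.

P at T = 19.08

RK4 with dt=0.01: 626 steps to T=6.26. Trajectory (selected grid times):
t=0.00: A=24.23 P=14.82 X=23.93 E=42.61 Q=39.77
t=0.70: A=23.81 P=15.31 X=24.50 E=42.61 Q=40.16
t=1.39: A=23.39 P=15.79 X=25.05 E=42.61 Q=40.54
t=2.09: A=22.98 P=16.27 X=25.62 E=42.61 Q=40.93
t=2.78: A=22.57 P=16.74 X=26.17 E=42.61 Q=41.31
t=3.48: A=22.17 P=17.22 X=26.73 E=42.61 Q=41.70
t=4.17: A=21.77 P=17.69 X=27.27 E=42.61 Q=42.09
t=4.87: A=21.38 P=18.16 X=27.83 E=42.61 Q=42.49
t=5.56: A=20.99 P=18.62 X=28.37 E=42.61 Q=42.88
t=6.26: A=20.61 P=19.08 X=28.92 E=42.61 Q=43.27
Read off P at T=6.26: 19.08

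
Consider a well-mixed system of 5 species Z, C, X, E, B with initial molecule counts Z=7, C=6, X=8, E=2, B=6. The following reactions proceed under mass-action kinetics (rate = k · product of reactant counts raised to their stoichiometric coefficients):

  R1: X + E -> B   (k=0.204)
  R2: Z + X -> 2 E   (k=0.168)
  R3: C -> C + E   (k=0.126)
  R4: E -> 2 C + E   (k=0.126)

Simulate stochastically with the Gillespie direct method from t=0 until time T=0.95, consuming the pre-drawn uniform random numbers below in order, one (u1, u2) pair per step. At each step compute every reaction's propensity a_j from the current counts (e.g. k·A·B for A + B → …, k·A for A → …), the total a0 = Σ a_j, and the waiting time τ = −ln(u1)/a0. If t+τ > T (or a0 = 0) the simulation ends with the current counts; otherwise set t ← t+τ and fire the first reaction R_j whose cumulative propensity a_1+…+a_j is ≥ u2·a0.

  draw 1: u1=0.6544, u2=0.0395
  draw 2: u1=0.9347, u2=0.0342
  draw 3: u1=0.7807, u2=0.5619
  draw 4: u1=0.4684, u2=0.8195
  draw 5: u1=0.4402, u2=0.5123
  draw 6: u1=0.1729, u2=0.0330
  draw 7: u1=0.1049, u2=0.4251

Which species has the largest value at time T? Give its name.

t=0.000: Z=7 C=6 X=8 E=2 B=6
Draw 1: a1=3.264, a2=9.408, a3=0.756, a4=0.252, a0=13.680; τ=−ln(0.6544)/13.680=0.031 → t=0.031; u2·a0=0.0395·13.680=0.540 ≤ a1=3.264 → R1 fires; Z=7 C=6 X=7 E=1 B=7
Draw 2: a1=1.428, a2=8.232, a3=0.756, a4=0.126, a0=10.542; τ=−ln(0.9347)/10.542=0.006 → t=0.037; u2·a0=0.0342·10.542=0.361 ≤ a1=1.428 → R1 fires; Z=7 C=6 X=6 E=0 B=8
Draw 3: a1=0.000, a2=7.056, a3=0.756, a4=0.000, a0=7.812; τ=−ln(0.7807)/7.812=0.032 → t=0.069; u2·a0=0.5619·7.812=4.390; a1=0.000 < 4.390 ≤ a1+a2=7.056 → R2 fires; Z=6 C=6 X=5 E=2 B=8
Draw 4: a1=2.040, a2=5.040, a3=0.756, a4=0.252, a0=8.088; τ=−ln(0.4684)/8.088=0.094 → t=0.163; u2·a0=0.8195·8.088=6.628; a1=2.040 < 6.628 ≤ a1+a2=7.080 → R2 fires; Z=5 C=6 X=4 E=4 B=8
Draw 5: a1=3.264, a2=3.360, a3=0.756, a4=0.504, a0=7.884; τ=−ln(0.4402)/7.884=0.104 → t=0.267; u2·a0=0.5123·7.884=4.039; a1=3.264 < 4.039 ≤ a1+a2=6.624 → R2 fires; Z=4 C=6 X=3 E=6 B=8
Draw 6: a1=3.672, a2=2.016, a3=0.756, a4=0.756, a0=7.200; τ=−ln(0.1729)/7.200=0.244 → t=0.511; u2·a0=0.0330·7.200=0.238 ≤ a1=3.672 → R1 fires; Z=4 C=6 X=2 E=5 B=9
Draw 7: a1=2.040, a2=1.344, a3=0.756, a4=0.630, a0=4.770; τ=−ln(0.1049)/4.770=0.473 → t=0.983 > T=0.95: stop.
At T=0.95: Z=4 C=6 X=2 E=5 B=9; the largest is B.

Dominant species at T: B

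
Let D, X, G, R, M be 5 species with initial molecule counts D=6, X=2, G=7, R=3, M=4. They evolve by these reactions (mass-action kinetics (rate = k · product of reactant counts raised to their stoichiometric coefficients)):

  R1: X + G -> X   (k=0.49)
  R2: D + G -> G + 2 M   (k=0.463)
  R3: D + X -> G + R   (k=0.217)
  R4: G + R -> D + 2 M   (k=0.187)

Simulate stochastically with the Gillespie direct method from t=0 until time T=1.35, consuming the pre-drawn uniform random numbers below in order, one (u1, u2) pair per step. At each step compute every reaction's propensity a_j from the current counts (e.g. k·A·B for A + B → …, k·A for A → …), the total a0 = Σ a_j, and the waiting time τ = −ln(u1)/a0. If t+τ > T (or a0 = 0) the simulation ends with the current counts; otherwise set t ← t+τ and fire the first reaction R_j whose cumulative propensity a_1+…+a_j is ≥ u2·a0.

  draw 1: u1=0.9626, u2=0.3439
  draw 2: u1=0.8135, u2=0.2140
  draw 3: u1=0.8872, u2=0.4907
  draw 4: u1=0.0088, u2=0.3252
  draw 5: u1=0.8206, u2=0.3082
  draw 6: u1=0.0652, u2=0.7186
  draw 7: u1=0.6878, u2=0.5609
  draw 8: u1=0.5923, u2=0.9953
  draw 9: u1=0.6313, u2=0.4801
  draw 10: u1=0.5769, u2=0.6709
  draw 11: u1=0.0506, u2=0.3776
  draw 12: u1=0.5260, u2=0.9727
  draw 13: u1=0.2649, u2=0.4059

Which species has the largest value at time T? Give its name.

Dominant species at T: M

t=0.000: D=6 X=2 G=7 R=3 M=4
Draw 1: a1=6.860, a2=19.446, a3=2.604, a4=3.927, a0=32.837; τ=−ln(0.9626)/32.837=0.001 → t=0.001; u2·a0=0.3439·32.837=11.293; a1=6.860 < 11.293 ≤ a1+a2=26.306 → R2 fires; D=5 X=2 G=7 R=3 M=6
Draw 2: a1=6.860, a2=16.205, a3=2.170, a4=3.927, a0=29.162; τ=−ln(0.8135)/29.162=0.007 → t=0.008; u2·a0=0.2140·29.162=6.241 ≤ a1=6.860 → R1 fires; D=5 X=2 G=6 R=3 M=6
Draw 3: a1=5.880, a2=13.890, a3=2.170, a4=3.366, a0=25.306; τ=−ln(0.8872)/25.306=0.005 → t=0.013; u2·a0=0.4907·25.306=12.418; a1=5.880 < 12.418 ≤ a1+a2=19.770 → R2 fires; D=4 X=2 G=6 R=3 M=8
Draw 4: a1=5.880, a2=11.112, a3=1.736, a4=3.366, a0=22.094; τ=−ln(0.0088)/22.094=0.214 → t=0.227; u2·a0=0.3252·22.094=7.185; a1=5.880 < 7.185 ≤ a1+a2=16.992 → R2 fires; D=3 X=2 G=6 R=3 M=10
Draw 5: a1=5.880, a2=8.334, a3=1.302, a4=3.366, a0=18.882; τ=−ln(0.8206)/18.882=0.010 → t=0.238; u2·a0=0.3082·18.882=5.819 ≤ a1=5.880 → R1 fires; D=3 X=2 G=5 R=3 M=10
Draw 6: a1=4.900, a2=6.945, a3=1.302, a4=2.805, a0=15.952; τ=−ln(0.0652)/15.952=0.171 → t=0.409; u2·a0=0.7186·15.952=11.463; a1=4.900 < 11.463 ≤ a1+a2=11.845 → R2 fires; D=2 X=2 G=5 R=3 M=12
Draw 7: a1=4.900, a2=4.630, a3=0.868, a4=2.805, a0=13.203; τ=−ln(0.6878)/13.203=0.028 → t=0.437; u2·a0=0.5609·13.203=7.406; a1=4.900 < 7.406 ≤ a1+a2=9.530 → R2 fires; D=1 X=2 G=5 R=3 M=14
Draw 8: a1=4.900, a2=2.315, a3=0.434, a4=2.805, a0=10.454; τ=−ln(0.5923)/10.454=0.050 → t=0.487; u2·a0=0.9953·10.454=10.405; a1+…+a3=7.649 < 10.405 ≤ a1+…+a4=10.454 → R4 fires; D=2 X=2 G=4 R=2 M=16
Draw 9: a1=3.920, a2=3.704, a3=0.868, a4=1.496, a0=9.988; τ=−ln(0.6313)/9.988=0.046 → t=0.533; u2·a0=0.4801·9.988=4.795; a1=3.920 < 4.795 ≤ a1+a2=7.624 → R2 fires; D=1 X=2 G=4 R=2 M=18
Draw 10: a1=3.920, a2=1.852, a3=0.434, a4=1.496, a0=7.702; τ=−ln(0.5769)/7.702=0.071 → t=0.605; u2·a0=0.6709·7.702=5.167; a1=3.920 < 5.167 ≤ a1+a2=5.772 → R2 fires; D=0 X=2 G=4 R=2 M=20
Draw 11: a1=3.920, a2=0.000, a3=0.000, a4=1.496, a0=5.416; τ=−ln(0.0506)/5.416=0.551 → t=1.156; u2·a0=0.3776·5.416=2.045 ≤ a1=3.920 → R1 fires; D=0 X=2 G=3 R=2 M=20
Draw 12: a1=2.940, a2=0.000, a3=0.000, a4=1.122, a0=4.062; τ=−ln(0.5260)/4.062=0.158 → t=1.314; u2·a0=0.9727·4.062=3.951; a1+…+a3=2.940 < 3.951 ≤ a1+…+a4=4.062 → R4 fires; D=1 X=2 G=2 R=1 M=22
Draw 13: a1=1.960, a2=0.926, a3=0.434, a4=0.374, a0=3.694; τ=−ln(0.2649)/3.694=0.360 → t=1.673 > T=1.35: stop.
At T=1.35: D=1 X=2 G=2 R=1 M=22; the largest is M.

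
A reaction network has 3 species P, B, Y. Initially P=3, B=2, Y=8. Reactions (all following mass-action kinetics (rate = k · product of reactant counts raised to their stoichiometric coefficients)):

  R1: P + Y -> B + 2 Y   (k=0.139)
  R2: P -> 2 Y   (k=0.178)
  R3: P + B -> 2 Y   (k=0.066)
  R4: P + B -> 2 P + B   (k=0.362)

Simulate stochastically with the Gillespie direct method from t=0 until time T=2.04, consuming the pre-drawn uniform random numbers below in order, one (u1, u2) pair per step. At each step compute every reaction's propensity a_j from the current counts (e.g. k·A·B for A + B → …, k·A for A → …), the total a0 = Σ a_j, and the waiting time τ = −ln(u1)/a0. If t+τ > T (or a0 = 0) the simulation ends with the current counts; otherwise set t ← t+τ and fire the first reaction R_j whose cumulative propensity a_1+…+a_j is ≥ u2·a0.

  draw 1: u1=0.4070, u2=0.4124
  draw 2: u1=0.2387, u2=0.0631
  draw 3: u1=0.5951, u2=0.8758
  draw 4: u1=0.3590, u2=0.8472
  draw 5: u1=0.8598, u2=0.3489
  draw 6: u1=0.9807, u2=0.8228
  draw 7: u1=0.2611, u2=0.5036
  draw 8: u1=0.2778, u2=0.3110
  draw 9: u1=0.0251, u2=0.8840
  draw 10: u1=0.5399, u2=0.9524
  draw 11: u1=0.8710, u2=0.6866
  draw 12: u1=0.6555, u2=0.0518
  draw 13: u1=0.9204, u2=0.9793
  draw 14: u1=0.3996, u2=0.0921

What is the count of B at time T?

t=0.000: P=3 B=2 Y=8
Draw 1: a1=3.336, a2=0.534, a3=0.396, a4=2.172, a0=6.438; τ=−ln(0.4070)/6.438=0.140 → t=0.140; u2·a0=0.4124·6.438=2.655 ≤ a1=3.336 → R1 fires; P=2 B=3 Y=9
Draw 2: a1=2.502, a2=0.356, a3=0.396, a4=2.172, a0=5.426; τ=−ln(0.2387)/5.426=0.264 → t=0.404; u2·a0=0.0631·5.426=0.342 ≤ a1=2.502 → R1 fires; P=1 B=4 Y=10
Draw 3: a1=1.390, a2=0.178, a3=0.264, a4=1.448, a0=3.280; τ=−ln(0.5951)/3.280=0.158 → t=0.562; u2·a0=0.8758·3.280=2.873; a1+…+a3=1.832 < 2.873 ≤ a1+…+a4=3.280 → R4 fires; P=2 B=4 Y=10
Draw 4: a1=2.780, a2=0.356, a3=0.528, a4=2.896, a0=6.560; τ=−ln(0.3590)/6.560=0.156 → t=0.718; u2·a0=0.8472·6.560=5.558; a1+…+a3=3.664 < 5.558 ≤ a1+…+a4=6.560 → R4 fires; P=3 B=4 Y=10
Draw 5: a1=4.170, a2=0.534, a3=0.792, a4=4.344, a0=9.840; τ=−ln(0.8598)/9.840=0.015 → t=0.733; u2·a0=0.3489·9.840=3.433 ≤ a1=4.170 → R1 fires; P=2 B=5 Y=11
Draw 6: a1=3.058, a2=0.356, a3=0.660, a4=3.620, a0=7.694; τ=−ln(0.9807)/7.694=0.003 → t=0.736; u2·a0=0.8228·7.694=6.331; a1+…+a3=4.074 < 6.331 ≤ a1+…+a4=7.694 → R4 fires; P=3 B=5 Y=11
Draw 7: a1=4.587, a2=0.534, a3=0.990, a4=5.430, a0=11.541; τ=−ln(0.2611)/11.541=0.116 → t=0.852; u2·a0=0.5036·11.541=5.812; a1+a2=5.121 < 5.812 ≤ a1+…+a3=6.111 → R3 fires; P=2 B=4 Y=13
Draw 8: a1=3.614, a2=0.356, a3=0.528, a4=2.896, a0=7.394; τ=−ln(0.2778)/7.394=0.173 → t=1.026; u2·a0=0.3110·7.394=2.300 ≤ a1=3.614 → R1 fires; P=1 B=5 Y=14
Draw 9: a1=1.946, a2=0.178, a3=0.330, a4=1.810, a0=4.264; τ=−ln(0.0251)/4.264=0.864 → t=1.890; u2·a0=0.8840·4.264=3.769; a1+…+a3=2.454 < 3.769 ≤ a1+…+a4=4.264 → R4 fires; P=2 B=5 Y=14
Draw 10: a1=3.892, a2=0.356, a3=0.660, a4=3.620, a0=8.528; τ=−ln(0.5399)/8.528=0.072 → t=1.962; u2·a0=0.9524·8.528=8.122; a1+…+a3=4.908 < 8.122 ≤ a1+…+a4=8.528 → R4 fires; P=3 B=5 Y=14
Draw 11: a1=5.838, a2=0.534, a3=0.990, a4=5.430, a0=12.792; τ=−ln(0.8710)/12.792=0.011 → t=1.973; u2·a0=0.6866·12.792=8.783; a1+…+a3=7.362 < 8.783 ≤ a1+…+a4=12.792 → R4 fires; P=4 B=5 Y=14
Draw 12: a1=7.784, a2=0.712, a3=1.320, a4=7.240, a0=17.056; τ=−ln(0.6555)/17.056=0.025 → t=1.998; u2·a0=0.0518·17.056=0.884 ≤ a1=7.784 → R1 fires; P=3 B=6 Y=15
Draw 13: a1=6.255, a2=0.534, a3=1.188, a4=6.516, a0=14.493; τ=−ln(0.9204)/14.493=0.006 → t=2.003; u2·a0=0.9793·14.493=14.193; a1+…+a3=7.977 < 14.193 ≤ a1+…+a4=14.493 → R4 fires; P=4 B=6 Y=15
Draw 14: a1=8.340, a2=0.712, a3=1.584, a4=8.688, a0=19.324; τ=−ln(0.3996)/19.324=0.047 → t=2.051 > T=2.04: stop.
Read off B at T=2.04: 6

B at T = 6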